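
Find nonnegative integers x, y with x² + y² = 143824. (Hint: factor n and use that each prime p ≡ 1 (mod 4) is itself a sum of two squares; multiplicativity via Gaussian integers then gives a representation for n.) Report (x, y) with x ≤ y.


Step 1: Factor n = 143824 = 2^4 · 89 · 101.
Step 2: Check the mod-4 condition on each prime factor: 2 = 2 (special); 89 ≡ 1 (mod 4), exponent 1; 101 ≡ 1 (mod 4), exponent 1.
All primes ≡ 3 (mod 4) appear to even exponent (or don't appear), so by the two-squares theorem n IS expressible as a sum of two squares.
Step 3: Build a representation. Group n = k² · m with k = 4 and m = 89 · 101 = 8989 (a product of primes ≡ 1 (mod 4)); a representation of m scales to one of n via (k·x)² + (k·y)² = k²(x² + y²). Each prime p ≡ 1 (mod 4) is itself a sum of two squares; find a² by testing p − a² for a perfect square:
  89: 89 − 1² = 88, 89 − 2² = 85, 89 − 3² = 80, 89 − 4² = 73, 89 − 5² = 64 = 8² ⇒ 89 = 5² + 8².
  101: 101 − 1² = 100 = 10² ⇒ 101 = 1² + 10².
  Combine using the Brahmagupta–Fibonacci identity (a² + b²)(c² + d²) = (ac − bd)² + (ad + bc)² = (ac + bd)² + (ad − bc)²:
  89 · 101 = 8989: from (5² + 8²)(1² + 10²), take (5·1 − 8·10, 5·10 + 8·1) = (5 − 80, 50 + 8) = (-75, 58); dropping signs (only squares matter) gives (75, 58); check 75² + 58² = 5625 + 3364 = 8989 ✓.
  Scale by k = 4: (4·75, 4·58) = (300, 232).
Step 4: Order so x ≤ y and verify: 232² + 300² = 53824 + 90000 = 143824 = n. ✓

n = 143824 = 232² + 300² (one valid representation with x ≤ y).


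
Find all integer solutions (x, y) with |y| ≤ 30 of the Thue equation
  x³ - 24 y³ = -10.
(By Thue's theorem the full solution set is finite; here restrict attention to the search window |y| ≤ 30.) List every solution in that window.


The equation is x³ - 24y³ = -10. For fixed y, x³ = 24·y³ − 10, so a solution requires the RHS to be a perfect cube.
Strategy: iterate y from -30 to 30, compute RHS = 24·y³ − 10, and check whether it is a (positive or negative) perfect cube.
Check small values of y:
  y = 0: RHS = -10 is not a perfect cube.
  y = 1: RHS = 14 is not a perfect cube.
  y = -1: RHS = -34 is not a perfect cube.
  y = 2: RHS = 182 is not a perfect cube.
  y = -2: RHS = -202 is not a perfect cube.
  y = 3: RHS = 638 is not a perfect cube.
  y = -3: RHS = -658 is not a perfect cube.
Continuing the search up to |y| = 30 finds no solutions either.
No (x, y) in the scanned range satisfies the equation.

No integer solutions with |y| ≤ 30.


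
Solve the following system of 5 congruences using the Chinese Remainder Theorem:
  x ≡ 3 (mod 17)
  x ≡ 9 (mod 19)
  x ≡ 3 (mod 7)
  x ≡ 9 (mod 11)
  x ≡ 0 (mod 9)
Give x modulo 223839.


Product of moduli M = 17 · 19 · 7 · 11 · 9 = 223839.
Merge one congruence at a time:
  Start: x ≡ 3 (mod 17).
  Combine with x ≡ 9 (mod 19); new modulus lcm = 323.
    Write x = 3 + 17·t and substitute into x ≡ 9 (mod 19): 17·t ≡ 9 − 3 = 6 (mod 19).
    The inverse of 17 mod 19 is 9 (since 17·9 = 153 = 8·19 + 1), so t ≡ 9·6 = 54 ≡ 16 (mod 19).
    Then x = 3 + 17·16 = 275, valid modulo lcm(17, 19) = 323: x ≡ 275 (mod 323).
  Combine with x ≡ 3 (mod 7); new modulus lcm = 2261.
    Write x = 275 + 323·t and substitute into x ≡ 3 (mod 7): 323·t ≡ 3 − 275 = -272 (mod 7).
    Reduce coefficients mod 7: 1·t ≡ 1 (mod 7).
    So t ≡ 1 (mod 7).
    Then x = 275 + 323·1 = 598, valid modulo lcm(323, 7) = 2261: x ≡ 598 (mod 2261).
  Combine with x ≡ 9 (mod 11); new modulus lcm = 24871.
    Write x = 598 + 2261·t and substitute into x ≡ 9 (mod 11): 2261·t ≡ 9 − 598 = -589 (mod 11).
    Reduce coefficients mod 11: 6·t ≡ 5 (mod 11).
    The inverse of 6 mod 11 is 2 (since 6·2 = 12 = 1·11 + 1), so t ≡ 2·5 = 10 ≡ 10 (mod 11).
    Then x = 598 + 2261·10 = 23208, valid modulo lcm(2261, 11) = 24871: x ≡ 23208 (mod 24871).
  Combine with x ≡ 0 (mod 9); new modulus lcm = 223839.
    Write x = 23208 + 24871·t and substitute into x ≡ 0 (mod 9): 24871·t ≡ 0 − 23208 = -23208 (mod 9).
    Reduce coefficients mod 9: 4·t ≡ 3 (mod 9).
    The inverse of 4 mod 9 is 7 (since 4·7 = 28 = 3·9 + 1), so t ≡ 7·3 = 21 ≡ 3 (mod 9).
    Then x = 23208 + 24871·3 = 97821, valid modulo lcm(24871, 9) = 223839: x ≡ 97821 (mod 223839).
Verify against each original: 97821 mod 17 = 3, 97821 mod 19 = 9, 97821 mod 7 = 3, 97821 mod 11 = 9, 97821 mod 9 = 0.

x ≡ 97821 (mod 223839).


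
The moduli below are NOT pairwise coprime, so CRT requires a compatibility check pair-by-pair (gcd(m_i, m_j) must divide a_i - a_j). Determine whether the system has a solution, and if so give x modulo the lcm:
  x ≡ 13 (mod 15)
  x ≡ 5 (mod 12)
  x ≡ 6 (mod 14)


Moduli 15, 12, 14 are not pairwise coprime, so CRT works modulo lcm(m_i) when all pairwise compatibility conditions hold.
Pairwise compatibility: gcd(m_i, m_j) must divide a_i - a_j for every pair.
Merge one congruence at a time:
  Start: x ≡ 13 (mod 15).
  Combine with x ≡ 5 (mod 12): gcd(15, 12) = 3, and 5 - 13 = -8 is NOT divisible by 3.
    ⇒ system is inconsistent (no integer solution).

No solution (the system is inconsistent).


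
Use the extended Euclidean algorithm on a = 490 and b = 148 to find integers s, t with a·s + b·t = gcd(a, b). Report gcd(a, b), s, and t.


Euclidean algorithm on (490, 148) — divide until remainder is 0:
  490 = 3 · 148 + 46
  148 = 3 · 46 + 10
  46 = 4 · 10 + 6
  10 = 1 · 6 + 4
  6 = 1 · 4 + 2
  4 = 2 · 2 + 0
gcd(490, 148) = 2.
Track Bezout coefficients alongside the remainders: start with r₀ = 490 = a·1 + b·0 (s = 1, t = 0) and r₁ = 148 = a·0 + b·1 (s = 0, t = 1); each new remainder r_{k+1} = r_{k-1} − q_k·r_k inherits s_{k+1} = s_{k-1} − q_k·s_k, t_{k+1} = t_{k-1} − q_k·t_k, so r_k = a·s_k + b·t_k at every step:
  q = 3: r = 46, s = 1 − 3·0 = 1, t = 0 − 3·1 = -3  (check: 490·1 + 148·(-3) = 46)
  q = 3: r = 10, s = 0 − 3·1 = -3, t = 1 − 3·(-3) = 10  (check: 490·(-3) + 148·10 = 10)
  q = 4: r = 6, s = 1 − 4·(-3) = 13, t = -3 − 4·10 = -43  (check: 490·13 + 148·(-43) = 6)
  q = 1: r = 4, s = -3 − 1·13 = -16, t = 10 − 1·(-43) = 53  (check: 490·(-16) + 148·53 = 4)
  q = 1: r = 2, s = 13 − 1·(-16) = 29, t = -43 − 1·53 = -96  (check: 490·29 + 148·(-96) = 2)
The row with r = 2 (the gcd) gives the Bezout coefficients s = 29, t = -96.
Result: 490 · (29) + 148 · (-96) = 2.

gcd(490, 148) = 2; s = 29, t = -96 (check: 490·29 + 148·(-96) = 2).


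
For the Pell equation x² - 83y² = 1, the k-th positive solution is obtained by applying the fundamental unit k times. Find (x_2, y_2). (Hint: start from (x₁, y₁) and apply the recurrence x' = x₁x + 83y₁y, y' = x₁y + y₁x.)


Step 1: Find the fundamental solution (x₁, y₁) of x² - 83y² = 1.
  Expand √83 as a continued fraction. a₀ = ⌊√83⌋ = 9; iterate m_{k+1} = d_k·a_k − m_k, d_{k+1} = (83 − m_{k+1}²)/d_k, a_{k+1} = ⌊(a₀ + m_{k+1})/d_{k+1}⌋ (starting m₀ = 0, d₀ = 1), with convergents p_k = a_k·p_{k-1} + p_{k-2}, q_k = a_k·q_{k-1} + q_{k-2} (p₋₁ = 1, q₋₁ = 0):
  k = 0: a₀ = 9; p₀/q₀ = 9/1; p₀² − 83·q₀² = 81 − 83 = -2.
  k = 1: m = 9, d = 2, a = ⌊(9 + 9)/2⌋ = 9; p/q = (9·9 + 1)/(9·1 + 0) = 82/9; p² − 83·q² = 6724 − 6723 = 1.
  The first convergent with p² − 83·q² = 1 gives the fundamental solution (x₁, y₁) = (82, 9).
Step 2: Apply the recurrence (x_{n+1}, y_{n+1}) = (x₁x_n + 83y₁y_n, x₁y_n + y₁x_n) repeatedly.
  From (x_1, y_1) = (82, 9): x_2 = 82·82 + 83·9·9 = 13447; y_2 = 82·9 + 9·82 = 1476.
Step 3: Verify x_2² - 83·y_2² = 180821809 - 180821808 = 1 (should be 1). ✓

(x_1, y_1) = (82, 9); (x_2, y_2) = (13447, 1476).


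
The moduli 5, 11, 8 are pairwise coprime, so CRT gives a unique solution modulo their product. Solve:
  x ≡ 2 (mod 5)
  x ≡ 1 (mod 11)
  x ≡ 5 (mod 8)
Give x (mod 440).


Moduli 5, 11, 8 are pairwise coprime; by CRT there is a unique solution modulo M = 5 · 11 · 8 = 440.
Solve pairwise, accumulating the modulus:
  Start with x ≡ 2 (mod 5).
  Combine with x ≡ 1 (mod 11): since gcd(5, 11) = 1, we get a unique residue mod 55.
    Write x = 2 + 5·t and substitute into x ≡ 1 (mod 11): 5·t ≡ 1 − 2 = -1 (mod 11).
    Reduce coefficients mod 11: 5·t ≡ 10 (mod 11).
    The inverse of 5 mod 11 is 9 (since 5·9 = 45 = 4·11 + 1), so t ≡ 9·10 = 90 ≡ 2 (mod 11).
    Then x = 2 + 5·2 = 12, valid modulo lcm(5, 11) = 55: x ≡ 12 (mod 55).
  Combine with x ≡ 5 (mod 8): since gcd(55, 8) = 1, we get a unique residue mod 440.
    Write x = 12 + 55·t and substitute into x ≡ 5 (mod 8): 55·t ≡ 5 − 12 = -7 (mod 8).
    Reduce coefficients mod 8: 7·t ≡ 1 (mod 8).
    The inverse of 7 mod 8 is 7 (since 7·7 = 49 = 6·8 + 1), so t ≡ 7·1 = 7 ≡ 7 (mod 8).
    Then x = 12 + 55·7 = 397, valid modulo lcm(55, 8) = 440: x ≡ 397 (mod 440).
Verify: 397 mod 5 = 2 ✓, 397 mod 11 = 1 ✓, 397 mod 8 = 5 ✓.

x ≡ 397 (mod 440).


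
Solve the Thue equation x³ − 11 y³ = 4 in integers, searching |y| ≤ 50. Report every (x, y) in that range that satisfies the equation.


The equation is x³ - 11y³ = 4. For fixed y, x³ = 11·y³ + 4, so a solution requires the RHS to be a perfect cube.
Strategy: iterate y from -50 to 50, compute RHS = 11·y³ + 4, and check whether it is a (positive or negative) perfect cube.
Check small values of y:
  y = 0: RHS = 4 is not a perfect cube.
  y = 1: RHS = 15 is not a perfect cube.
  y = -1: RHS = -7 is not a perfect cube.
  y = 2: RHS = 92 is not a perfect cube.
  y = -2: RHS = -84 is not a perfect cube.
  y = 3: RHS = 301 is not a perfect cube.
  y = -3: RHS = -293 is not a perfect cube.
Continuing the search up to |y| = 50 finds no solutions either.
No (x, y) in the scanned range satisfies the equation.

No integer solutions with |y| ≤ 50.


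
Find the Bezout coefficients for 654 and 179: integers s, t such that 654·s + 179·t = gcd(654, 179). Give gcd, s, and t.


Euclidean algorithm on (654, 179) — divide until remainder is 0:
  654 = 3 · 179 + 117
  179 = 1 · 117 + 62
  117 = 1 · 62 + 55
  62 = 1 · 55 + 7
  55 = 7 · 7 + 6
  7 = 1 · 6 + 1
  6 = 6 · 1 + 0
gcd(654, 179) = 1.
Track Bezout coefficients alongside the remainders: start with r₀ = 654 = a·1 + b·0 (s = 1, t = 0) and r₁ = 179 = a·0 + b·1 (s = 0, t = 1); each new remainder r_{k+1} = r_{k-1} − q_k·r_k inherits s_{k+1} = s_{k-1} − q_k·s_k, t_{k+1} = t_{k-1} − q_k·t_k, so r_k = a·s_k + b·t_k at every step:
  q = 3: r = 117, s = 1 − 3·0 = 1, t = 0 − 3·1 = -3  (check: 654·1 + 179·(-3) = 117)
  q = 1: r = 62, s = 0 − 1·1 = -1, t = 1 − 1·(-3) = 4  (check: 654·(-1) + 179·4 = 62)
  q = 1: r = 55, s = 1 − 1·(-1) = 2, t = -3 − 1·4 = -7  (check: 654·2 + 179·(-7) = 55)
  q = 1: r = 7, s = -1 − 1·2 = -3, t = 4 − 1·(-7) = 11  (check: 654·(-3) + 179·11 = 7)
  q = 7: r = 6, s = 2 − 7·(-3) = 23, t = -7 − 7·11 = -84  (check: 654·23 + 179·(-84) = 6)
  q = 1: r = 1, s = -3 − 1·23 = -26, t = 11 − 1·(-84) = 95  (check: 654·(-26) + 179·95 = 1)
The row with r = 1 (the gcd) gives the Bezout coefficients s = -26, t = 95.
Result: 654 · (-26) + 179 · (95) = 1.

gcd(654, 179) = 1; s = -26, t = 95 (check: 654·(-26) + 179·95 = 1).


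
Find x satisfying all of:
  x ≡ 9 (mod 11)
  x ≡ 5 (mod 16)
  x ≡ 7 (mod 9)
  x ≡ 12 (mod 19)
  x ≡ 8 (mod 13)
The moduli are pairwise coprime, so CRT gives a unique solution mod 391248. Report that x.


Product of moduli M = 11 · 16 · 9 · 19 · 13 = 391248.
Merge one congruence at a time:
  Start: x ≡ 9 (mod 11).
  Combine with x ≡ 5 (mod 16); new modulus lcm = 176.
    Write x = 9 + 11·t and substitute into x ≡ 5 (mod 16): 11·t ≡ 5 − 9 = -4 (mod 16).
    Reduce coefficients mod 16: 11·t ≡ 12 (mod 16).
    The inverse of 11 mod 16 is 3 (since 11·3 = 33 = 2·16 + 1), so t ≡ 3·12 = 36 ≡ 4 (mod 16).
    Then x = 9 + 11·4 = 53, valid modulo lcm(11, 16) = 176: x ≡ 53 (mod 176).
  Combine with x ≡ 7 (mod 9); new modulus lcm = 1584.
    Write x = 53 + 176·t and substitute into x ≡ 7 (mod 9): 176·t ≡ 7 − 53 = -46 (mod 9).
    Reduce coefficients mod 9: 5·t ≡ 8 (mod 9).
    The inverse of 5 mod 9 is 2 (since 5·2 = 10 = 1·9 + 1), so t ≡ 2·8 = 16 ≡ 7 (mod 9).
    Then x = 53 + 176·7 = 1285, valid modulo lcm(176, 9) = 1584: x ≡ 1285 (mod 1584).
  Combine with x ≡ 12 (mod 19); new modulus lcm = 30096.
    Write x = 1285 + 1584·t and substitute into x ≡ 12 (mod 19): 1584·t ≡ 12 − 1285 = -1273 (mod 19).
    Reduce coefficients mod 19: 7·t ≡ 0 (mod 19).
    The inverse of 7 mod 19 is 11 (since 7·11 = 77 = 4·19 + 1), so t ≡ 11·0 = 0 ≡ 0 (mod 19).
    Then x = 1285 + 1584·0 = 1285, valid modulo lcm(1584, 19) = 30096: x ≡ 1285 (mod 30096).
  Combine with x ≡ 8 (mod 13); new modulus lcm = 391248.
    Write x = 1285 + 30096·t and substitute into x ≡ 8 (mod 13): 30096·t ≡ 8 − 1285 = -1277 (mod 13).
    Reduce coefficients mod 13: 1·t ≡ 10 (mod 13).
    So t ≡ 10 (mod 13).
    Then x = 1285 + 30096·10 = 302245, valid modulo lcm(30096, 13) = 391248: x ≡ 302245 (mod 391248).
Verify against each original: 302245 mod 11 = 9, 302245 mod 16 = 5, 302245 mod 9 = 7, 302245 mod 19 = 12, 302245 mod 13 = 8.

x ≡ 302245 (mod 391248).


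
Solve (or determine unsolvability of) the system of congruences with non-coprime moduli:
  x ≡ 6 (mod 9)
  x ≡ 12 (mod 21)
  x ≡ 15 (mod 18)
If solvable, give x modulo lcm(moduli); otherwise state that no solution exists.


Moduli 9, 21, 18 are not pairwise coprime, so CRT works modulo lcm(m_i) when all pairwise compatibility conditions hold.
Pairwise compatibility: gcd(m_i, m_j) must divide a_i - a_j for every pair.
Merge one congruence at a time:
  Start: x ≡ 6 (mod 9).
  Combine with x ≡ 12 (mod 21): gcd(9, 21) = 3; 12 - 6 = 6, which IS divisible by 3, so compatible.
    Write x = 6 + 9·t and substitute into x ≡ 12 (mod 21): 9·t ≡ 12 − 6 = 6 (mod 21).
    Divide the congruence (and modulus) by g = 3: 3·t ≡ 2 (mod 7).
    The inverse of 3 mod 7 is 5 (since 3·5 = 15 = 2·7 + 1), so t ≡ 5·2 = 10 ≡ 3 (mod 7).
    Then x = 6 + 9·3 = 33, valid modulo lcm(9, 21) = 63: x ≡ 33 (mod 63).
  Combine with x ≡ 15 (mod 18): gcd(63, 18) = 9; 15 - 33 = -18, which IS divisible by 9, so compatible.
    Write x = 33 + 63·t and substitute into x ≡ 15 (mod 18): 63·t ≡ 15 − 33 = -18 (mod 18).
    Divide the congruence (and modulus) by g = 9: 7·t ≡ -2 (mod 2).
    Reduce coefficients mod 2: 1·t ≡ 0 (mod 2).
    So t ≡ 0 (mod 2).
    Then x = 33 + 63·0 = 33, valid modulo lcm(63, 18) = 126: x ≡ 33 (mod 126).
Verify: 33 mod 9 = 6, 33 mod 21 = 12, 33 mod 18 = 15.

x ≡ 33 (mod 126).


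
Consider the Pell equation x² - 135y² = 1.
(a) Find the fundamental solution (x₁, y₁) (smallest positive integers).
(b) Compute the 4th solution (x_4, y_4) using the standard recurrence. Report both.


Step 1: Find the fundamental solution (x₁, y₁) of x² - 135y² = 1.
  Expand √135 as a continued fraction. a₀ = ⌊√135⌋ = 11; iterate m_{k+1} = d_k·a_k − m_k, d_{k+1} = (135 − m_{k+1}²)/d_k, a_{k+1} = ⌊(a₀ + m_{k+1})/d_{k+1}⌋ (starting m₀ = 0, d₀ = 1), with convergents p_k = a_k·p_{k-1} + p_{k-2}, q_k = a_k·q_{k-1} + q_{k-2} (p₋₁ = 1, q₋₁ = 0):
  k = 0: a₀ = 11; p₀/q₀ = 11/1; p₀² − 135·q₀² = 121 − 135 = -14.
  k = 1: m = 11, d = 14, a = ⌊(11 + 11)/14⌋ = 1; p/q = (1·11 + 1)/(1·1 + 0) = 12/1; p² − 135·q² = 144 − 135 = 9.
  k = 2: m = 3, d = 9, a = ⌊(11 + 3)/9⌋ = 1; p/q = (1·12 + 11)/(1·1 + 1) = 23/2; p² − 135·q² = 529 − 540 = -11.
  k = 3: m = 6, d = 11, a = ⌊(11 + 6)/11⌋ = 1; p/q = (1·23 + 12)/(1·2 + 1) = 35/3; p² − 135·q² = 1225 − 1215 = 10.
  k = 4: m = 5, d = 10, a = ⌊(11 + 5)/10⌋ = 1; p/q = (1·35 + 23)/(1·3 + 2) = 58/5; p² − 135·q² = 3364 − 3375 = -11.
  k = 5: m = 5, d = 11, a = ⌊(11 + 5)/11⌋ = 1; p/q = (1·58 + 35)/(1·5 + 3) = 93/8; p² − 135·q² = 8649 − 8640 = 9.
  k = 6: m = 6, d = 9, a = ⌊(11 + 6)/9⌋ = 1; p/q = (1·93 + 58)/(1·8 + 5) = 151/13; p² − 135·q² = 22801 − 22815 = -14.
  k = 7: m = 3, d = 14, a = ⌊(11 + 3)/14⌋ = 1; p/q = (1·151 + 93)/(1·13 + 8) = 244/21; p² − 135·q² = 59536 − 59535 = 1.
  The first convergent with p² − 135·q² = 1 gives the fundamental solution (x₁, y₁) = (244, 21).
Step 2: Apply the recurrence (x_{n+1}, y_{n+1}) = (x₁x_n + 135y₁y_n, x₁y_n + y₁x_n) repeatedly.
  From (x_1, y_1) = (244, 21): x_2 = 244·244 + 135·21·21 = 119071; y_2 = 244·21 + 21·244 = 10248.
  From (x_2, y_2) = (119071, 10248): x_3 = 244·119071 + 135·21·10248 = 58106404; y_3 = 244·10248 + 21·119071 = 5001003.
  From (x_3, y_3) = (58106404, 5001003): x_4 = 244·58106404 + 135·21·5001003 = 28355806081; y_4 = 244·5001003 + 21·58106404 = 2440479216.
Step 3: Verify x_4² - 135·y_4² = 804051738503276578561 - 804051738503276578560 = 1 (should be 1). ✓

(x_1, y_1) = (244, 21); (x_4, y_4) = (28355806081, 2440479216).


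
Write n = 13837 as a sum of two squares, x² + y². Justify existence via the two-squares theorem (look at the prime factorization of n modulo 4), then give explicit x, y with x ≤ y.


Step 1: Factor n = 13837 = 101 · 137.
Step 2: Check the mod-4 condition on each prime factor: 101 ≡ 1 (mod 4), exponent 1; 137 ≡ 1 (mod 4), exponent 1.
All primes ≡ 3 (mod 4) appear to even exponent (or don't appear), so by the two-squares theorem n IS expressible as a sum of two squares.
Step 3: Build a representation. Here n = 101 · 137 is a product of primes ≡ 1 (mod 4). Each prime p ≡ 1 (mod 4) is itself a sum of two squares; find a² by testing p − a² for a perfect square:
  101: 101 − 1² = 100 = 10² ⇒ 101 = 1² + 10².
  137: 137 − 1² = 136, 137 − 2² = 133, 137 − 3² = 128, 137 − 4² = 121 = 11² ⇒ 137 = 4² + 11².
  Combine using the Brahmagupta–Fibonacci identity (a² + b²)(c² + d²) = (ac − bd)² + (ad + bc)² = (ac + bd)² + (ad − bc)²:
  101 · 137 = 13837: from (1² + 10²)(4² + 11²), take (1·4 − 10·11, 1·11 + 10·4) = (4 − 110, 11 + 40) = (-106, 51); dropping signs (only squares matter) gives (106, 51); check 106² + 51² = 11236 + 2601 = 13837 ✓.
Step 4: Order so x ≤ y and verify: 51² + 106² = 2601 + 11236 = 13837 = n. ✓

n = 13837 = 51² + 106² (one valid representation with x ≤ y).


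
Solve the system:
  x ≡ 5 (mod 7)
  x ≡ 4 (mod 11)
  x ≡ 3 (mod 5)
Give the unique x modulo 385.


Moduli 7, 11, 5 are pairwise coprime; by CRT there is a unique solution modulo M = 7 · 11 · 5 = 385.
Solve pairwise, accumulating the modulus:
  Start with x ≡ 5 (mod 7).
  Combine with x ≡ 4 (mod 11): since gcd(7, 11) = 1, we get a unique residue mod 77.
    Write x = 5 + 7·t and substitute into x ≡ 4 (mod 11): 7·t ≡ 4 − 5 = -1 (mod 11).
    Reduce coefficients mod 11: 7·t ≡ 10 (mod 11).
    The inverse of 7 mod 11 is 8 (since 7·8 = 56 = 5·11 + 1), so t ≡ 8·10 = 80 ≡ 3 (mod 11).
    Then x = 5 + 7·3 = 26, valid modulo lcm(7, 11) = 77: x ≡ 26 (mod 77).
  Combine with x ≡ 3 (mod 5): since gcd(77, 5) = 1, we get a unique residue mod 385.
    Write x = 26 + 77·t and substitute into x ≡ 3 (mod 5): 77·t ≡ 3 − 26 = -23 (mod 5).
    Reduce coefficients mod 5: 2·t ≡ 2 (mod 5).
    The inverse of 2 mod 5 is 3 (since 2·3 = 6 = 1·5 + 1), so t ≡ 3·2 = 6 ≡ 1 (mod 5).
    Then x = 26 + 77·1 = 103, valid modulo lcm(77, 5) = 385: x ≡ 103 (mod 385).
Verify: 103 mod 7 = 5 ✓, 103 mod 11 = 4 ✓, 103 mod 5 = 3 ✓.

x ≡ 103 (mod 385).


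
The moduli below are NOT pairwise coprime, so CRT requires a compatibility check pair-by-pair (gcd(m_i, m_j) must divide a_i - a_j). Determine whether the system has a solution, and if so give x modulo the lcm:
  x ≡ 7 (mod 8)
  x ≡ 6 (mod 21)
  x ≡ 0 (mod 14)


Moduli 8, 21, 14 are not pairwise coprime, so CRT works modulo lcm(m_i) when all pairwise compatibility conditions hold.
Pairwise compatibility: gcd(m_i, m_j) must divide a_i - a_j for every pair.
Merge one congruence at a time:
  Start: x ≡ 7 (mod 8).
  Combine with x ≡ 6 (mod 21): gcd(8, 21) = 1; 6 - 7 = -1, which IS divisible by 1, so compatible.
    Write x = 7 + 8·t and substitute into x ≡ 6 (mod 21): 8·t ≡ 6 − 7 = -1 (mod 21).
    Reduce coefficients mod 21: 8·t ≡ 20 (mod 21).
    The inverse of 8 mod 21 is 8 (since 8·8 = 64 = 3·21 + 1), so t ≡ 8·20 = 160 ≡ 13 (mod 21).
    Then x = 7 + 8·13 = 111, valid modulo lcm(8, 21) = 168: x ≡ 111 (mod 168).
  Combine with x ≡ 0 (mod 14): gcd(168, 14) = 14, and 0 - 111 = -111 is NOT divisible by 14.
    ⇒ system is inconsistent (no integer solution).

No solution (the system is inconsistent).


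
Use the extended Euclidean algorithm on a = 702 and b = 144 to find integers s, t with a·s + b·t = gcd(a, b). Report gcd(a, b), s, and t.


Euclidean algorithm on (702, 144) — divide until remainder is 0:
  702 = 4 · 144 + 126
  144 = 1 · 126 + 18
  126 = 7 · 18 + 0
gcd(702, 144) = 18.
Track Bezout coefficients alongside the remainders: start with r₀ = 702 = a·1 + b·0 (s = 1, t = 0) and r₁ = 144 = a·0 + b·1 (s = 0, t = 1); each new remainder r_{k+1} = r_{k-1} − q_k·r_k inherits s_{k+1} = s_{k-1} − q_k·s_k, t_{k+1} = t_{k-1} − q_k·t_k, so r_k = a·s_k + b·t_k at every step:
  q = 4: r = 126, s = 1 − 4·0 = 1, t = 0 − 4·1 = -4  (check: 702·1 + 144·(-4) = 126)
  q = 1: r = 18, s = 0 − 1·1 = -1, t = 1 − 1·(-4) = 5  (check: 702·(-1) + 144·5 = 18)
The row with r = 18 (the gcd) gives the Bezout coefficients s = -1, t = 5.
Result: 702 · (-1) + 144 · (5) = 18.

gcd(702, 144) = 18; s = -1, t = 5 (check: 702·(-1) + 144·5 = 18).


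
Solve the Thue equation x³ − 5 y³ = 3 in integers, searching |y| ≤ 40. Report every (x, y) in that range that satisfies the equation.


The equation is x³ - 5y³ = 3. For fixed y, x³ = 5·y³ + 3, so a solution requires the RHS to be a perfect cube.
Strategy: iterate y from -40 to 40, compute RHS = 5·y³ + 3, and check whether it is a (positive or negative) perfect cube.
Check small values of y:
  y = 0: RHS = 3 is not a perfect cube.
  y = 1: RHS = 8 = (2)³ ⇒ x = 2 works.
  y = -1: RHS = -2 is not a perfect cube.
  y = 2: RHS = 43 is not a perfect cube.
  y = -2: RHS = -37 is not a perfect cube.
  y = 3: RHS = 138 is not a perfect cube.
  y = -3: RHS = -132 is not a perfect cube.
Continuing the search up to |y| = 40 finds no further solutions beyond those listed.
Collected solutions: (2, 1).

Solutions (with |y| ≤ 40): (2, 1).


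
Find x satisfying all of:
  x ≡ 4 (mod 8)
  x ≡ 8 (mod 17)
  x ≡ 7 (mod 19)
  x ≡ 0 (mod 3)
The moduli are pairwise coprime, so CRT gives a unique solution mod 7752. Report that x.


Product of moduli M = 8 · 17 · 19 · 3 = 7752.
Merge one congruence at a time:
  Start: x ≡ 4 (mod 8).
  Combine with x ≡ 8 (mod 17); new modulus lcm = 136.
    Write x = 4 + 8·t and substitute into x ≡ 8 (mod 17): 8·t ≡ 8 − 4 = 4 (mod 17).
    The inverse of 8 mod 17 is 15 (since 8·15 = 120 = 7·17 + 1), so t ≡ 15·4 = 60 ≡ 9 (mod 17).
    Then x = 4 + 8·9 = 76, valid modulo lcm(8, 17) = 136: x ≡ 76 (mod 136).
  Combine with x ≡ 7 (mod 19); new modulus lcm = 2584.
    Write x = 76 + 136·t and substitute into x ≡ 7 (mod 19): 136·t ≡ 7 − 76 = -69 (mod 19).
    Reduce coefficients mod 19: 3·t ≡ 7 (mod 19).
    The inverse of 3 mod 19 is 13 (since 3·13 = 39 = 2·19 + 1), so t ≡ 13·7 = 91 ≡ 15 (mod 19).
    Then x = 76 + 136·15 = 2116, valid modulo lcm(136, 19) = 2584: x ≡ 2116 (mod 2584).
  Combine with x ≡ 0 (mod 3); new modulus lcm = 7752.
    Write x = 2116 + 2584·t and substitute into x ≡ 0 (mod 3): 2584·t ≡ 0 − 2116 = -2116 (mod 3).
    Reduce coefficients mod 3: 1·t ≡ 2 (mod 3).
    So t ≡ 2 (mod 3).
    Then x = 2116 + 2584·2 = 7284, valid modulo lcm(2584, 3) = 7752: x ≡ 7284 (mod 7752).
Verify against each original: 7284 mod 8 = 4, 7284 mod 17 = 8, 7284 mod 19 = 7, 7284 mod 3 = 0.

x ≡ 7284 (mod 7752).


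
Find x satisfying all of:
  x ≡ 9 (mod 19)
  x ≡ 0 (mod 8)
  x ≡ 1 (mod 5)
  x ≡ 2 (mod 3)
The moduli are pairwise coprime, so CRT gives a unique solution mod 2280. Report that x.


Product of moduli M = 19 · 8 · 5 · 3 = 2280.
Merge one congruence at a time:
  Start: x ≡ 9 (mod 19).
  Combine with x ≡ 0 (mod 8); new modulus lcm = 152.
    Write x = 9 + 19·t and substitute into x ≡ 0 (mod 8): 19·t ≡ 0 − 9 = -9 (mod 8).
    Reduce coefficients mod 8: 3·t ≡ 7 (mod 8).
    The inverse of 3 mod 8 is 3 (since 3·3 = 9 = 1·8 + 1), so t ≡ 3·7 = 21 ≡ 5 (mod 8).
    Then x = 9 + 19·5 = 104, valid modulo lcm(19, 8) = 152: x ≡ 104 (mod 152).
  Combine with x ≡ 1 (mod 5); new modulus lcm = 760.
    Write x = 104 + 152·t and substitute into x ≡ 1 (mod 5): 152·t ≡ 1 − 104 = -103 (mod 5).
    Reduce coefficients mod 5: 2·t ≡ 2 (mod 5).
    The inverse of 2 mod 5 is 3 (since 2·3 = 6 = 1·5 + 1), so t ≡ 3·2 = 6 ≡ 1 (mod 5).
    Then x = 104 + 152·1 = 256, valid modulo lcm(152, 5) = 760: x ≡ 256 (mod 760).
  Combine with x ≡ 2 (mod 3); new modulus lcm = 2280.
    Write x = 256 + 760·t and substitute into x ≡ 2 (mod 3): 760·t ≡ 2 − 256 = -254 (mod 3).
    Reduce coefficients mod 3: 1·t ≡ 1 (mod 3).
    So t ≡ 1 (mod 3).
    Then x = 256 + 760·1 = 1016, valid modulo lcm(760, 3) = 2280: x ≡ 1016 (mod 2280).
Verify against each original: 1016 mod 19 = 9, 1016 mod 8 = 0, 1016 mod 5 = 1, 1016 mod 3 = 2.

x ≡ 1016 (mod 2280).


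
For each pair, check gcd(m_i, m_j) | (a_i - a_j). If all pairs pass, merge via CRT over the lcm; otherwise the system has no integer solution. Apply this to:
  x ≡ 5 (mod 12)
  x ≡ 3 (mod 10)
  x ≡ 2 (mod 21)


Moduli 12, 10, 21 are not pairwise coprime, so CRT works modulo lcm(m_i) when all pairwise compatibility conditions hold.
Pairwise compatibility: gcd(m_i, m_j) must divide a_i - a_j for every pair.
Merge one congruence at a time:
  Start: x ≡ 5 (mod 12).
  Combine with x ≡ 3 (mod 10): gcd(12, 10) = 2; 3 - 5 = -2, which IS divisible by 2, so compatible.
    Write x = 5 + 12·t and substitute into x ≡ 3 (mod 10): 12·t ≡ 3 − 5 = -2 (mod 10).
    Divide the congruence (and modulus) by g = 2: 6·t ≡ -1 (mod 5).
    Reduce coefficients mod 5: 1·t ≡ 4 (mod 5).
    So t ≡ 4 (mod 5).
    Then x = 5 + 12·4 = 53, valid modulo lcm(12, 10) = 60: x ≡ 53 (mod 60).
  Combine with x ≡ 2 (mod 21): gcd(60, 21) = 3; 2 - 53 = -51, which IS divisible by 3, so compatible.
    Write x = 53 + 60·t and substitute into x ≡ 2 (mod 21): 60·t ≡ 2 − 53 = -51 (mod 21).
    Divide the congruence (and modulus) by g = 3: 20·t ≡ -17 (mod 7).
    Reduce coefficients mod 7: 6·t ≡ 4 (mod 7).
    The inverse of 6 mod 7 is 6 (since 6·6 = 36 = 5·7 + 1), so t ≡ 6·4 = 24 ≡ 3 (mod 7).
    Then x = 53 + 60·3 = 233, valid modulo lcm(60, 21) = 420: x ≡ 233 (mod 420).
Verify: 233 mod 12 = 5, 233 mod 10 = 3, 233 mod 21 = 2.

x ≡ 233 (mod 420).


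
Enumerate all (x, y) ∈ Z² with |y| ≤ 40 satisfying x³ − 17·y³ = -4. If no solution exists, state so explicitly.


The equation is x³ - 17y³ = -4. For fixed y, x³ = 17·y³ − 4, so a solution requires the RHS to be a perfect cube.
Strategy: iterate y from -40 to 40, compute RHS = 17·y³ − 4, and check whether it is a (positive or negative) perfect cube.
Check small values of y:
  y = 0: RHS = -4 is not a perfect cube.
  y = 1: RHS = 13 is not a perfect cube.
  y = -1: RHS = -21 is not a perfect cube.
  y = 2: RHS = 132 is not a perfect cube.
  y = -2: RHS = -140 is not a perfect cube.
  y = 3: RHS = 455 is not a perfect cube.
  y = -3: RHS = -463 is not a perfect cube.
Continuing the search up to |y| = 40 finds no solutions either.
No (x, y) in the scanned range satisfies the equation.

No integer solutions with |y| ≤ 40.


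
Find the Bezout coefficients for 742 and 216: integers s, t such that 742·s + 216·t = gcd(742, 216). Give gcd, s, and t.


Euclidean algorithm on (742, 216) — divide until remainder is 0:
  742 = 3 · 216 + 94
  216 = 2 · 94 + 28
  94 = 3 · 28 + 10
  28 = 2 · 10 + 8
  10 = 1 · 8 + 2
  8 = 4 · 2 + 0
gcd(742, 216) = 2.
Track Bezout coefficients alongside the remainders: start with r₀ = 742 = a·1 + b·0 (s = 1, t = 0) and r₁ = 216 = a·0 + b·1 (s = 0, t = 1); each new remainder r_{k+1} = r_{k-1} − q_k·r_k inherits s_{k+1} = s_{k-1} − q_k·s_k, t_{k+1} = t_{k-1} − q_k·t_k, so r_k = a·s_k + b·t_k at every step:
  q = 3: r = 94, s = 1 − 3·0 = 1, t = 0 − 3·1 = -3  (check: 742·1 + 216·(-3) = 94)
  q = 2: r = 28, s = 0 − 2·1 = -2, t = 1 − 2·(-3) = 7  (check: 742·(-2) + 216·7 = 28)
  q = 3: r = 10, s = 1 − 3·(-2) = 7, t = -3 − 3·7 = -24  (check: 742·7 + 216·(-24) = 10)
  q = 2: r = 8, s = -2 − 2·7 = -16, t = 7 − 2·(-24) = 55  (check: 742·(-16) + 216·55 = 8)
  q = 1: r = 2, s = 7 − 1·(-16) = 23, t = -24 − 1·55 = -79  (check: 742·23 + 216·(-79) = 2)
The row with r = 2 (the gcd) gives the Bezout coefficients s = 23, t = -79.
Result: 742 · (23) + 216 · (-79) = 2.

gcd(742, 216) = 2; s = 23, t = -79 (check: 742·23 + 216·(-79) = 2).


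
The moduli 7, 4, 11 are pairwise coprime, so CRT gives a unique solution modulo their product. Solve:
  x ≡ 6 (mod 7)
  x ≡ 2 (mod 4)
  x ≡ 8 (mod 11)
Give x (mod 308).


Moduli 7, 4, 11 are pairwise coprime; by CRT there is a unique solution modulo M = 7 · 4 · 11 = 308.
Solve pairwise, accumulating the modulus:
  Start with x ≡ 6 (mod 7).
  Combine with x ≡ 2 (mod 4): since gcd(7, 4) = 1, we get a unique residue mod 28.
    Write x = 6 + 7·t and substitute into x ≡ 2 (mod 4): 7·t ≡ 2 − 6 = -4 (mod 4).
    Reduce coefficients mod 4: 3·t ≡ 0 (mod 4).
    The inverse of 3 mod 4 is 3 (since 3·3 = 9 = 2·4 + 1), so t ≡ 3·0 = 0 ≡ 0 (mod 4).
    Then x = 6 + 7·0 = 6, valid modulo lcm(7, 4) = 28: x ≡ 6 (mod 28).
  Combine with x ≡ 8 (mod 11): since gcd(28, 11) = 1, we get a unique residue mod 308.
    Write x = 6 + 28·t and substitute into x ≡ 8 (mod 11): 28·t ≡ 8 − 6 = 2 (mod 11).
    Reduce coefficients mod 11: 6·t ≡ 2 (mod 11).
    The inverse of 6 mod 11 is 2 (since 6·2 = 12 = 1·11 + 1), so t ≡ 2·2 = 4 ≡ 4 (mod 11).
    Then x = 6 + 28·4 = 118, valid modulo lcm(28, 11) = 308: x ≡ 118 (mod 308).
Verify: 118 mod 7 = 6 ✓, 118 mod 4 = 2 ✓, 118 mod 11 = 8 ✓.

x ≡ 118 (mod 308).


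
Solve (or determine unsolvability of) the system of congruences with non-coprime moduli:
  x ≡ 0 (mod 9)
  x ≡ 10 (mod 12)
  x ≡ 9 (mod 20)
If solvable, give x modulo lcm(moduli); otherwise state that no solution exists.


Moduli 9, 12, 20 are not pairwise coprime, so CRT works modulo lcm(m_i) when all pairwise compatibility conditions hold.
Pairwise compatibility: gcd(m_i, m_j) must divide a_i - a_j for every pair.
Merge one congruence at a time:
  Start: x ≡ 0 (mod 9).
  Combine with x ≡ 10 (mod 12): gcd(9, 12) = 3, and 10 - 0 = 10 is NOT divisible by 3.
    ⇒ system is inconsistent (no integer solution).

No solution (the system is inconsistent).


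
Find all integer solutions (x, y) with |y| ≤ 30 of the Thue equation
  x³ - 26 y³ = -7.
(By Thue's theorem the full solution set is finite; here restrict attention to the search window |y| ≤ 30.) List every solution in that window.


The equation is x³ - 26y³ = -7. For fixed y, x³ = 26·y³ − 7, so a solution requires the RHS to be a perfect cube.
Strategy: iterate y from -30 to 30, compute RHS = 26·y³ − 7, and check whether it is a (positive or negative) perfect cube.
Check small values of y:
  y = 0: RHS = -7 is not a perfect cube.
  y = 1: RHS = 19 is not a perfect cube.
  y = -1: RHS = -33 is not a perfect cube.
  y = 2: RHS = 201 is not a perfect cube.
  y = -2: RHS = -215 is not a perfect cube.
  y = 3: RHS = 695 is not a perfect cube.
  y = -3: RHS = -709 is not a perfect cube.
Continuing the search up to |y| = 30 finds no solutions either.
No (x, y) in the scanned range satisfies the equation.

No integer solutions with |y| ≤ 30.


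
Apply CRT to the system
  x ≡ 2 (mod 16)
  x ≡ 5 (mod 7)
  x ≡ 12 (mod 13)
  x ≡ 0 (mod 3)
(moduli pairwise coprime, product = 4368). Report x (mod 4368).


Product of moduli M = 16 · 7 · 13 · 3 = 4368.
Merge one congruence at a time:
  Start: x ≡ 2 (mod 16).
  Combine with x ≡ 5 (mod 7); new modulus lcm = 112.
    Write x = 2 + 16·t and substitute into x ≡ 5 (mod 7): 16·t ≡ 5 − 2 = 3 (mod 7).
    Reduce coefficients mod 7: 2·t ≡ 3 (mod 7).
    The inverse of 2 mod 7 is 4 (since 2·4 = 8 = 1·7 + 1), so t ≡ 4·3 = 12 ≡ 5 (mod 7).
    Then x = 2 + 16·5 = 82, valid modulo lcm(16, 7) = 112: x ≡ 82 (mod 112).
  Combine with x ≡ 12 (mod 13); new modulus lcm = 1456.
    Write x = 82 + 112·t and substitute into x ≡ 12 (mod 13): 112·t ≡ 12 − 82 = -70 (mod 13).
    Reduce coefficients mod 13: 8·t ≡ 8 (mod 13).
    The inverse of 8 mod 13 is 5 (since 8·5 = 40 = 3·13 + 1), so t ≡ 5·8 = 40 ≡ 1 (mod 13).
    Then x = 82 + 112·1 = 194, valid modulo lcm(112, 13) = 1456: x ≡ 194 (mod 1456).
  Combine with x ≡ 0 (mod 3); new modulus lcm = 4368.
    Write x = 194 + 1456·t and substitute into x ≡ 0 (mod 3): 1456·t ≡ 0 − 194 = -194 (mod 3).
    Reduce coefficients mod 3: 1·t ≡ 1 (mod 3).
    So t ≡ 1 (mod 3).
    Then x = 194 + 1456·1 = 1650, valid modulo lcm(1456, 3) = 4368: x ≡ 1650 (mod 4368).
Verify against each original: 1650 mod 16 = 2, 1650 mod 7 = 5, 1650 mod 13 = 12, 1650 mod 3 = 0.

x ≡ 1650 (mod 4368).


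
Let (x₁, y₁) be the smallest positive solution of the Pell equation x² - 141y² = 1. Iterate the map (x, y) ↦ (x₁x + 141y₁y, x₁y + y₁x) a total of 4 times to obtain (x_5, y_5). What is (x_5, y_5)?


Step 1: Find the fundamental solution (x₁, y₁) of x² - 141y² = 1.
  Expand √141 as a continued fraction. a₀ = ⌊√141⌋ = 11; iterate m_{k+1} = d_k·a_k − m_k, d_{k+1} = (141 − m_{k+1}²)/d_k, a_{k+1} = ⌊(a₀ + m_{k+1})/d_{k+1}⌋ (starting m₀ = 0, d₀ = 1), with convergents p_k = a_k·p_{k-1} + p_{k-2}, q_k = a_k·q_{k-1} + q_{k-2} (p₋₁ = 1, q₋₁ = 0):
  k = 0: a₀ = 11; p₀/q₀ = 11/1; p₀² − 141·q₀² = 121 − 141 = -20.
  k = 1: m = 11, d = 20, a = ⌊(11 + 11)/20⌋ = 1; p/q = (1·11 + 1)/(1·1 + 0) = 12/1; p² − 141·q² = 144 − 141 = 3.
  k = 2: m = 9, d = 3, a = ⌊(11 + 9)/3⌋ = 6; p/q = (6·12 + 11)/(6·1 + 1) = 83/7; p² − 141·q² = 6889 − 6909 = -20.
  k = 3: m = 9, d = 20, a = ⌊(11 + 9)/20⌋ = 1; p/q = (1·83 + 12)/(1·7 + 1) = 95/8; p² − 141·q² = 9025 − 9024 = 1.
  The first convergent with p² − 141·q² = 1 gives the fundamental solution (x₁, y₁) = (95, 8).
Step 2: Apply the recurrence (x_{n+1}, y_{n+1}) = (x₁x_n + 141y₁y_n, x₁y_n + y₁x_n) repeatedly.
  From (x_1, y_1) = (95, 8): x_2 = 95·95 + 141·8·8 = 18049; y_2 = 95·8 + 8·95 = 1520.
  From (x_2, y_2) = (18049, 1520): x_3 = 95·18049 + 141·8·1520 = 3429215; y_3 = 95·1520 + 8·18049 = 288792.
  From (x_3, y_3) = (3429215, 288792): x_4 = 95·3429215 + 141·8·288792 = 651532801; y_4 = 95·288792 + 8·3429215 = 54868960.
  From (x_4, y_4) = (651532801, 54868960): x_5 = 95·651532801 + 141·8·54868960 = 123787802975; y_5 = 95·54868960 + 8·651532801 = 10424813608.
Step 3: Verify x_5² - 141·y_5² = 15323420165377418850625 - 15323420165377418850624 = 1 (should be 1). ✓

(x_1, y_1) = (95, 8); (x_5, y_5) = (123787802975, 10424813608).


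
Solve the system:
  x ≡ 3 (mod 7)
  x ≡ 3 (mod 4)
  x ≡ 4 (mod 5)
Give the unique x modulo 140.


Moduli 7, 4, 5 are pairwise coprime; by CRT there is a unique solution modulo M = 7 · 4 · 5 = 140.
Solve pairwise, accumulating the modulus:
  Start with x ≡ 3 (mod 7).
  Combine with x ≡ 3 (mod 4): since gcd(7, 4) = 1, we get a unique residue mod 28.
    Write x = 3 + 7·t and substitute into x ≡ 3 (mod 4): 7·t ≡ 3 − 3 = 0 (mod 4).
    Reduce coefficients mod 4: 3·t ≡ 0 (mod 4).
    The inverse of 3 mod 4 is 3 (since 3·3 = 9 = 2·4 + 1), so t ≡ 3·0 = 0 ≡ 0 (mod 4).
    Then x = 3 + 7·0 = 3, valid modulo lcm(7, 4) = 28: x ≡ 3 (mod 28).
  Combine with x ≡ 4 (mod 5): since gcd(28, 5) = 1, we get a unique residue mod 140.
    Write x = 3 + 28·t and substitute into x ≡ 4 (mod 5): 28·t ≡ 4 − 3 = 1 (mod 5).
    Reduce coefficients mod 5: 3·t ≡ 1 (mod 5).
    The inverse of 3 mod 5 is 2 (since 3·2 = 6 = 1·5 + 1), so t ≡ 2·1 = 2 ≡ 2 (mod 5).
    Then x = 3 + 28·2 = 59, valid modulo lcm(28, 5) = 140: x ≡ 59 (mod 140).
Verify: 59 mod 7 = 3 ✓, 59 mod 4 = 3 ✓, 59 mod 5 = 4 ✓.

x ≡ 59 (mod 140).


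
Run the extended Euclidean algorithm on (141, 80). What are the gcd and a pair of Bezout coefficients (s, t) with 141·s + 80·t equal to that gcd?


Euclidean algorithm on (141, 80) — divide until remainder is 0:
  141 = 1 · 80 + 61
  80 = 1 · 61 + 19
  61 = 3 · 19 + 4
  19 = 4 · 4 + 3
  4 = 1 · 3 + 1
  3 = 3 · 1 + 0
gcd(141, 80) = 1.
Track Bezout coefficients alongside the remainders: start with r₀ = 141 = a·1 + b·0 (s = 1, t = 0) and r₁ = 80 = a·0 + b·1 (s = 0, t = 1); each new remainder r_{k+1} = r_{k-1} − q_k·r_k inherits s_{k+1} = s_{k-1} − q_k·s_k, t_{k+1} = t_{k-1} − q_k·t_k, so r_k = a·s_k + b·t_k at every step:
  q = 1: r = 61, s = 1 − 1·0 = 1, t = 0 − 1·1 = -1  (check: 141·1 + 80·(-1) = 61)
  q = 1: r = 19, s = 0 − 1·1 = -1, t = 1 − 1·(-1) = 2  (check: 141·(-1) + 80·2 = 19)
  q = 3: r = 4, s = 1 − 3·(-1) = 4, t = -1 − 3·2 = -7  (check: 141·4 + 80·(-7) = 4)
  q = 4: r = 3, s = -1 − 4·4 = -17, t = 2 − 4·(-7) = 30  (check: 141·(-17) + 80·30 = 3)
  q = 1: r = 1, s = 4 − 1·(-17) = 21, t = -7 − 1·30 = -37  (check: 141·21 + 80·(-37) = 1)
The row with r = 1 (the gcd) gives the Bezout coefficients s = 21, t = -37.
Result: 141 · (21) + 80 · (-37) = 1.

gcd(141, 80) = 1; s = 21, t = -37 (check: 141·21 + 80·(-37) = 1).


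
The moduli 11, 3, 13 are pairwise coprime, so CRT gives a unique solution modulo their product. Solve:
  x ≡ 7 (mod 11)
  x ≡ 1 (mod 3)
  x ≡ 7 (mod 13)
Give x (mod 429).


Moduli 11, 3, 13 are pairwise coprime; by CRT there is a unique solution modulo M = 11 · 3 · 13 = 429.
Solve pairwise, accumulating the modulus:
  Start with x ≡ 7 (mod 11).
  Combine with x ≡ 1 (mod 3): since gcd(11, 3) = 1, we get a unique residue mod 33.
    Write x = 7 + 11·t and substitute into x ≡ 1 (mod 3): 11·t ≡ 1 − 7 = -6 (mod 3).
    Reduce coefficients mod 3: 2·t ≡ 0 (mod 3).
    The inverse of 2 mod 3 is 2 (since 2·2 = 4 = 1·3 + 1), so t ≡ 2·0 = 0 ≡ 0 (mod 3).
    Then x = 7 + 11·0 = 7, valid modulo lcm(11, 3) = 33: x ≡ 7 (mod 33).
  Combine with x ≡ 7 (mod 13): since gcd(33, 13) = 1, we get a unique residue mod 429.
    Write x = 7 + 33·t and substitute into x ≡ 7 (mod 13): 33·t ≡ 7 − 7 = 0 (mod 13).
    Reduce coefficients mod 13: 7·t ≡ 0 (mod 13).
    The inverse of 7 mod 13 is 2 (since 7·2 = 14 = 1·13 + 1), so t ≡ 2·0 = 0 ≡ 0 (mod 13).
    Then x = 7 + 33·0 = 7, valid modulo lcm(33, 13) = 429: x ≡ 7 (mod 429).
Verify: 7 mod 11 = 7 ✓, 7 mod 3 = 1 ✓, 7 mod 13 = 7 ✓.

x ≡ 7 (mod 429).


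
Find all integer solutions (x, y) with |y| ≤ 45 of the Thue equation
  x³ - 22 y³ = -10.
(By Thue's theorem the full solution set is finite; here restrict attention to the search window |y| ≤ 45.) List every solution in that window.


The equation is x³ - 22y³ = -10. For fixed y, x³ = 22·y³ − 10, so a solution requires the RHS to be a perfect cube.
Strategy: iterate y from -45 to 45, compute RHS = 22·y³ − 10, and check whether it is a (positive or negative) perfect cube.
Check small values of y:
  y = 0: RHS = -10 is not a perfect cube.
  y = 1: RHS = 12 is not a perfect cube.
  y = -1: RHS = -32 is not a perfect cube.
  y = 2: RHS = 166 is not a perfect cube.
  y = -2: RHS = -186 is not a perfect cube.
  y = 3: RHS = 584 is not a perfect cube.
  y = -3: RHS = -604 is not a perfect cube.
Continuing the search up to |y| = 45 finds no solutions either.
No (x, y) in the scanned range satisfies the equation.

No integer solutions with |y| ≤ 45.


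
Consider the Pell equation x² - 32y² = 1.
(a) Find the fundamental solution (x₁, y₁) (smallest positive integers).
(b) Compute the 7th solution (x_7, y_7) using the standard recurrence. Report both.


Step 1: Find the fundamental solution (x₁, y₁) of x² - 32y² = 1.
  Expand √32 as a continued fraction. a₀ = ⌊√32⌋ = 5; iterate m_{k+1} = d_k·a_k − m_k, d_{k+1} = (32 − m_{k+1}²)/d_k, a_{k+1} = ⌊(a₀ + m_{k+1})/d_{k+1}⌋ (starting m₀ = 0, d₀ = 1), with convergents p_k = a_k·p_{k-1} + p_{k-2}, q_k = a_k·q_{k-1} + q_{k-2} (p₋₁ = 1, q₋₁ = 0):
  k = 0: a₀ = 5; p₀/q₀ = 5/1; p₀² − 32·q₀² = 25 − 32 = -7.
  k = 1: m = 5, d = 7, a = ⌊(5 + 5)/7⌋ = 1; p/q = (1·5 + 1)/(1·1 + 0) = 6/1; p² − 32·q² = 36 − 32 = 4.
  k = 2: m = 2, d = 4, a = ⌊(5 + 2)/4⌋ = 1; p/q = (1·6 + 5)/(1·1 + 1) = 11/2; p² − 32·q² = 121 − 128 = -7.
  k = 3: m = 2, d = 7, a = ⌊(5 + 2)/7⌋ = 1; p/q = (1·11 + 6)/(1·2 + 1) = 17/3; p² − 32·q² = 289 − 288 = 1.
  The first convergent with p² − 32·q² = 1 gives the fundamental solution (x₁, y₁) = (17, 3).
Step 2: Apply the recurrence (x_{n+1}, y_{n+1}) = (x₁x_n + 32y₁y_n, x₁y_n + y₁x_n) repeatedly.
  From (x_1, y_1) = (17, 3): x_2 = 17·17 + 32·3·3 = 577; y_2 = 17·3 + 3·17 = 102.
  From (x_2, y_2) = (577, 102): x_3 = 17·577 + 32·3·102 = 19601; y_3 = 17·102 + 3·577 = 3465.
  From (x_3, y_3) = (19601, 3465): x_4 = 17·19601 + 32·3·3465 = 665857; y_4 = 17·3465 + 3·19601 = 117708.
  From (x_4, y_4) = (665857, 117708): x_5 = 17·665857 + 32·3·117708 = 22619537; y_5 = 17·117708 + 3·665857 = 3998607.
  From (x_5, y_5) = (22619537, 3998607): x_6 = 17·22619537 + 32·3·3998607 = 768398401; y_6 = 17·3998607 + 3·22619537 = 135834930.
  From (x_6, y_6) = (768398401, 135834930): x_7 = 17·768398401 + 32·3·135834930 = 26102926097; y_7 = 17·135834930 + 3·768398401 = 4614389013.
Step 3: Verify x_7² - 32·y_7² = 681362750825443653409 - 681362750825443653408 = 1 (should be 1). ✓

(x_1, y_1) = (17, 3); (x_7, y_7) = (26102926097, 4614389013).
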